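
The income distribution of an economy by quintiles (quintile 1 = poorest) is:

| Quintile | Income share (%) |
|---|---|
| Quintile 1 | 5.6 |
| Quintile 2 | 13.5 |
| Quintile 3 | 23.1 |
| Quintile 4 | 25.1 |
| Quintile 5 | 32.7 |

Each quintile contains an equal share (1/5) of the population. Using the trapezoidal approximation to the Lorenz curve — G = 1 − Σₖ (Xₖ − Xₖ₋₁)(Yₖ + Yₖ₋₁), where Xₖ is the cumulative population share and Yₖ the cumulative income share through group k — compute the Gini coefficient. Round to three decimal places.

0.263

Cumulative income shares Yₖ: 0.0560, 0.1910, 0.4220, 0.6730, 1.0000
Σ (Xₖ−Xₖ₋₁)(Yₖ+Yₖ₋₁) = (1/5)(0.0560+0.0000) + (1/5)(0.1910+0.0560) + (1/5)(0.4220+0.1910) + (1/5)(0.6730+0.4220) + (1/5)(1.0000+0.6730)
  = 0.0112 + 0.0494 + 0.1226 + 0.2190 + 0.3346 = 0.7368
G = 1 − 0.7368 = 0.2632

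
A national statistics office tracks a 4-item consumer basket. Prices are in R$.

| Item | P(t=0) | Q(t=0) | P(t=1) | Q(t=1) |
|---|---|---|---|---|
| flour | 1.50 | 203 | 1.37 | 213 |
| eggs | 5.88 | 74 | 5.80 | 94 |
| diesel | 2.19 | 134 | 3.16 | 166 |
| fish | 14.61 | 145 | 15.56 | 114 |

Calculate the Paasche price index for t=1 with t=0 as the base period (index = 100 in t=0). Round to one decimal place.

108.1

Paasche price index uses current-period quantities as weights.
ΣP(t=1)·Q(t=1) = 1.37×213 + 5.80×94 + 3.16×166 + 15.56×114 = 291.81 + 545.2 + 524.56 + 1773.84 = 3135.41
ΣP(t=0)·Q(t=1) = 1.50×213 + 5.88×94 + 2.19×166 + 14.61×114 = 319.5 + 552.72 + 363.54 + 1665.54 = 2901.3
Index = 3135.41 / 2901.3 × 100 = 108.0691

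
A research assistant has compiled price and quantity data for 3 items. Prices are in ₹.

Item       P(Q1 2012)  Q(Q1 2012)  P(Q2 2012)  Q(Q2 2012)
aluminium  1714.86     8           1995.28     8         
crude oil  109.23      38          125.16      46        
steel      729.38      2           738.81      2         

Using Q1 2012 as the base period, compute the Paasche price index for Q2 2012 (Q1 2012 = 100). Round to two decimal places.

114.83

Paasche price index uses current-period quantities as weights.
ΣP(Q2 2012)·Q(Q2 2012) = 1995.28×8 + 125.16×46 + 738.81×2 = 15962.24 + 5757.36 + 1477.62 = 23197.22
ΣP(Q1 2012)·Q(Q2 2012) = 1714.86×8 + 109.23×46 + 729.38×2 = 13718.88 + 5024.58 + 1458.76 = 20202.22
Index = 23197.22 / 20202.22 × 100 = 114.8251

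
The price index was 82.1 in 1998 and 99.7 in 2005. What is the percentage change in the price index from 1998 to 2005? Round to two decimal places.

21.44%

Change = (99.7 − 82.1) / 82.1 × 100
       = 17.6 / 82.1 × 100 = 21.4373%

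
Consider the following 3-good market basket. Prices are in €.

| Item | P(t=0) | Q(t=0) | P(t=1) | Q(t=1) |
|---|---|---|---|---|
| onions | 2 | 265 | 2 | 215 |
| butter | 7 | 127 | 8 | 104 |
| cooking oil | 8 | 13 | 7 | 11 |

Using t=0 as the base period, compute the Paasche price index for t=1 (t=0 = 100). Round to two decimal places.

107.46

Paasche price index uses current-period quantities as weights.
ΣP(t=1)·Q(t=1) = 2×215 + 8×104 + 7×11 = 430 + 832 + 77 = 1339
ΣP(t=0)·Q(t=1) = 2×215 + 7×104 + 8×11 = 430 + 728 + 88 = 1246
Index = 1339 / 1246 × 100 = 107.4639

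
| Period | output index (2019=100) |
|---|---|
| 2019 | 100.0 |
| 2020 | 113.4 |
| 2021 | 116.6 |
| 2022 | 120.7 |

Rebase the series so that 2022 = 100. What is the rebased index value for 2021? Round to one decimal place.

Rebased(2021) = 116.6 / 120.7 × 100 = 96.6031

96.6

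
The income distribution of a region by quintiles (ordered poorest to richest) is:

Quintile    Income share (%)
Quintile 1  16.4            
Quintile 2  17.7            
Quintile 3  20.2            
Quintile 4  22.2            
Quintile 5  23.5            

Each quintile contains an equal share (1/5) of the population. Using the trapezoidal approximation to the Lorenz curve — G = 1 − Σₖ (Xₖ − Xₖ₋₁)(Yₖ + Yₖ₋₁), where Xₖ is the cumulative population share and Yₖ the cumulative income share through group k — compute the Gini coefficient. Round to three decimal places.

0.075

Cumulative income shares Yₖ: 0.1640, 0.3410, 0.5430, 0.7650, 1.0000
Σ (Xₖ−Xₖ₋₁)(Yₖ+Yₖ₋₁) = (1/5)(0.1640+0.0000) + (1/5)(0.3410+0.1640) + (1/5)(0.5430+0.3410) + (1/5)(0.7650+0.5430) + (1/5)(1.0000+0.7650)
  = 0.0328 + 0.1010 + 0.1768 + 0.2616 + 0.3530 = 0.9252
G = 1 − 0.9252 = 0.0748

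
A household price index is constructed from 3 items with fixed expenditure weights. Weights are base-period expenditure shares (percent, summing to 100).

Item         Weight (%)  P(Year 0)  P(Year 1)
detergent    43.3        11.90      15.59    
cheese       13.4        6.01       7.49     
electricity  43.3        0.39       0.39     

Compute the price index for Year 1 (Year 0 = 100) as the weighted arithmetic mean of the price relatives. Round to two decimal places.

116.73

detergent: 43.3 × (15.59/11.90) = 43.3 × 1.310084 = 56.7266
cheese: 13.4 × (7.49/6.01) = 13.4 × 1.246256 = 16.6998
electricity: 43.3 × (0.39/0.39) = 43.3 × 1.000000 = 43.3000
Index = Σ wᵢ·(p₁ᵢ/p₀ᵢ) = 56.7266 + 16.6998 + 43.3000 = 116.7265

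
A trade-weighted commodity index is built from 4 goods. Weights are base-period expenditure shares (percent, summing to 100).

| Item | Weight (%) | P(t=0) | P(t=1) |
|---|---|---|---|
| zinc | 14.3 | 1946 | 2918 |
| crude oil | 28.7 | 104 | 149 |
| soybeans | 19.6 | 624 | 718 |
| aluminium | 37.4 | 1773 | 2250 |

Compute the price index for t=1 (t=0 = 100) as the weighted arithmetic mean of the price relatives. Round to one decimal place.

zinc: 14.3 × (2918/1946) = 14.3 × 1.499486 = 21.4427
crude oil: 28.7 × (149/104) = 28.7 × 1.432692 = 41.1183
soybeans: 19.6 × (718/624) = 19.6 × 1.150641 = 22.5526
aluminium: 37.4 × (2250/1773) = 37.4 × 1.269036 = 47.4619
Index = Σ wᵢ·(p₁ᵢ/p₀ᵢ) = 21.4427 + 41.1183 + 22.5526 + 47.4619 = 132.5754

132.6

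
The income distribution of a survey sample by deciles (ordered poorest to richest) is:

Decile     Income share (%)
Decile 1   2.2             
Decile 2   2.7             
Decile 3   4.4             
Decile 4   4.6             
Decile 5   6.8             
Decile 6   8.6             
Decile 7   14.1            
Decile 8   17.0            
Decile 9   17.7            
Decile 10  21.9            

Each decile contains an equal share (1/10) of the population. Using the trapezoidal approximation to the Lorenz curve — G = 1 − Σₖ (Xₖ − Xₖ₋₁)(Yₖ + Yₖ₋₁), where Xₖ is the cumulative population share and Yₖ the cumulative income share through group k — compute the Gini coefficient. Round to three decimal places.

0.376

Cumulative income shares Yₖ: 0.0220, 0.0490, 0.0930, 0.1390, 0.2070, 0.2930, 0.4340, 0.6040, 0.7810, 1.0000
Σ (Xₖ−Xₖ₋₁)(Yₖ+Yₖ₋₁) = (1/10)(0.0220+0.0000) + (1/10)(0.0490+0.0220) + (1/10)(0.0930+0.0490) + (1/10)(0.1390+0.0930) + (1/10)(0.2070+0.1390) + (1/10)(0.2930+0.2070) + (1/10)(0.4340+0.2930) + (1/10)(0.6040+0.4340) + (1/10)(0.7810+0.6040) + (1/10)(1.0000+0.7810)
  = 0.0022 + 0.0071 + 0.0142 + 0.0232 + 0.0346 + 0.0500 + 0.0727 + 0.1038 + 0.1385 + 0.1781 = 0.6244
G = 1 − 0.6244 = 0.3756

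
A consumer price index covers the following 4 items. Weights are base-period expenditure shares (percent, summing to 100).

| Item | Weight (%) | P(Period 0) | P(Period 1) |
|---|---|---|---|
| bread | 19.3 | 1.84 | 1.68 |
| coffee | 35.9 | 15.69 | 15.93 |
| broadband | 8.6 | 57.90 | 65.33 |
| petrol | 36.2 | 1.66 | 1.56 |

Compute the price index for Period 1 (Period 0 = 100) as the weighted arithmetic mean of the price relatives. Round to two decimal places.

bread: 19.3 × (1.68/1.84) = 19.3 × 0.913043 = 17.6217
coffee: 35.9 × (15.93/15.69) = 35.9 × 1.015296 = 36.4491
broadband: 8.6 × (65.33/57.90) = 8.6 × 1.128325 = 9.7036
petrol: 36.2 × (1.56/1.66) = 36.2 × 0.939759 = 34.0193
Index = Σ wᵢ·(p₁ᵢ/p₀ᵢ) = 17.6217 + 36.4491 + 9.7036 + 34.0193 = 97.7937

97.79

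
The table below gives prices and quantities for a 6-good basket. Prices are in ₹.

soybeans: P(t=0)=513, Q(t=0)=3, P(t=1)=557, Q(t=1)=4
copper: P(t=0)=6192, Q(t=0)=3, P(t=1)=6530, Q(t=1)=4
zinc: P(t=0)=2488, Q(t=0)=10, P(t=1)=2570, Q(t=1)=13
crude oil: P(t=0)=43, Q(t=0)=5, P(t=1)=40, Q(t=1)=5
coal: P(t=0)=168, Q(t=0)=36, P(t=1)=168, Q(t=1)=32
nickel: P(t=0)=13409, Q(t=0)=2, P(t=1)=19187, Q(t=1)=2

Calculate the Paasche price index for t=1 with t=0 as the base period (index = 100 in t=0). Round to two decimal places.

Paasche price index uses current-period quantities as weights.
ΣP(t=1)·Q(t=1) = 557×4 + 6530×4 + 2570×13 + 40×5 + 168×32 + 19187×2 = 2228 + 26120 + 33410 + 200 + 5376 + 38374 = 105708
ΣP(t=0)·Q(t=1) = 513×4 + 6192×4 + 2488×13 + 43×5 + 168×32 + 13409×2 = 2052 + 24768 + 32344 + 215 + 5376 + 26818 = 91573
Index = 105708 / 91573 × 100 = 115.4358

115.44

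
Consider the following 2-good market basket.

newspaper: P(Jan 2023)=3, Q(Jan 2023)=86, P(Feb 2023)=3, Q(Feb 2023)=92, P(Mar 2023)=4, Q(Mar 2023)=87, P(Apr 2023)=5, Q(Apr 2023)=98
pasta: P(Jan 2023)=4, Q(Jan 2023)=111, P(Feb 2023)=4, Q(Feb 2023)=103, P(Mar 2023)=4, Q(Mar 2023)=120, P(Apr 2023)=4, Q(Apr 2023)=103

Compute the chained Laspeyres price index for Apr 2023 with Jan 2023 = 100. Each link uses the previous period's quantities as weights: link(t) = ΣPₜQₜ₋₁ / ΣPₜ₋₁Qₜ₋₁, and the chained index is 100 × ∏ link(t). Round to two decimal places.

Link Jan 2023→Feb 2023:
ΣP(Feb 2023)Q(Jan 2023) = 3×86 + 4×111 = 258 + 444 = 702
ΣP(Jan 2023)Q(Jan 2023) = 3×86 + 4×111 = 258 + 444 = 702
link = 702/702 = 1.000000
Link Feb 2023→Mar 2023:
ΣP(Mar 2023)Q(Feb 2023) = 4×92 + 4×103 = 368 + 412 = 780
ΣP(Feb 2023)Q(Feb 2023) = 3×92 + 4×103 = 276 + 412 = 688
link = 780/688 = 1.133721
Link Mar 2023→Apr 2023:
ΣP(Apr 2023)Q(Mar 2023) = 5×87 + 4×120 = 435 + 480 = 915
ΣP(Mar 2023)Q(Mar 2023) = 4×87 + 4×120 = 348 + 480 = 828
link = 915/828 = 1.105072
Chained index = 100 × 1.000000 × 1.133721 × 1.105072 = 125.2844

125.28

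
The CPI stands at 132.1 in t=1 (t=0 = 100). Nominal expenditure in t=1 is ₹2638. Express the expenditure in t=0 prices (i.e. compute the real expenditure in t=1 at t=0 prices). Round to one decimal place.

1997.0

Real = Nominal ÷ (Index/100) = 2638 ÷ (132.1/100)
     = 2638 ÷ 1.321 = 1996.9720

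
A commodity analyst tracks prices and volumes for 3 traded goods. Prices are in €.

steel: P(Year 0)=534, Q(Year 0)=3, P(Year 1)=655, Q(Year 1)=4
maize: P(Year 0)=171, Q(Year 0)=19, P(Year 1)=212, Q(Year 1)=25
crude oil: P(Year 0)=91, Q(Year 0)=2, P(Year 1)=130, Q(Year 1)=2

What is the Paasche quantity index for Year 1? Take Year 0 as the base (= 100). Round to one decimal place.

Paasche quantity index uses current-period prices as weights.
ΣP(Year 1)·Q(Year 1) = 655×4 + 212×25 + 130×2 = 2620 + 5300 + 260 = 8180
ΣP(Year 1)·Q(Year 0) = 655×3 + 212×19 + 130×2 = 1965 + 4028 + 260 = 6253
Index = 8180 / 6253 × 100 = 130.8172

130.8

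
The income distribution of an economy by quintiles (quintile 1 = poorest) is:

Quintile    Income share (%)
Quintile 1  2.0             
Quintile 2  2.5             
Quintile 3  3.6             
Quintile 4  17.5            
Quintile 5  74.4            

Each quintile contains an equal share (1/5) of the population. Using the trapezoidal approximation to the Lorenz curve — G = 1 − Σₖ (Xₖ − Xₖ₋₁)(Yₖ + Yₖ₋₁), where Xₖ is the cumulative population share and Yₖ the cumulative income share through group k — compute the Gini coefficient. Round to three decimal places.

Cumulative income shares Yₖ: 0.0200, 0.0450, 0.0810, 0.2560, 1.0000
Σ (Xₖ−Xₖ₋₁)(Yₖ+Yₖ₋₁) = (1/5)(0.0200+0.0000) + (1/5)(0.0450+0.0200) + (1/5)(0.0810+0.0450) + (1/5)(0.2560+0.0810) + (1/5)(1.0000+0.2560)
  = 0.0040 + 0.0130 + 0.0252 + 0.0674 + 0.2512 = 0.3608
G = 1 − 0.3608 = 0.6392

0.639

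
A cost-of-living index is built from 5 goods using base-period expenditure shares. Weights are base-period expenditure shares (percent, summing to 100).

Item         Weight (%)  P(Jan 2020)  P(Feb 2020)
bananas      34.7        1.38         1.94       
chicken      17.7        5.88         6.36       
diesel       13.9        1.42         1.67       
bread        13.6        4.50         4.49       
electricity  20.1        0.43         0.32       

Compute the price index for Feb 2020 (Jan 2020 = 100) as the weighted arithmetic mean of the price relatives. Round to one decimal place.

bananas: 34.7 × (1.94/1.38) = 34.7 × 1.405797 = 48.7812
chicken: 17.7 × (6.36/5.88) = 17.7 × 1.081633 = 19.1449
diesel: 13.9 × (1.67/1.42) = 13.9 × 1.176056 = 16.3472
bread: 13.6 × (4.49/4.50) = 13.6 × 0.997778 = 13.5698
electricity: 20.1 × (0.32/0.43) = 20.1 × 0.744186 = 14.9581
Index = Σ wᵢ·(p₁ᵢ/p₀ᵢ) = 48.7812 + 19.1449 + 16.3472 + 13.5698 + 14.9581 = 112.8012

112.8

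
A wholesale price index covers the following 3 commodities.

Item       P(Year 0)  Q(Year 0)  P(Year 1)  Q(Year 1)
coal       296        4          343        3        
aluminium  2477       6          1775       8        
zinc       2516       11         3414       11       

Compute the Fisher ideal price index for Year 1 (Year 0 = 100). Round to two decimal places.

111.22

Laspeyres component (base-period weights):
ΣP(Year 1)Q(Year 0) = 343×4 + 1775×6 + 3414×11 = 1372 + 10650 + 37554 = 49576
ΣP(Year 0)Q(Year 0) = 296×4 + 2477×6 + 2516×11 = 1184 + 14862 + 27676 = 43722
L = 49576 / 43722 × 100 = 113.3891
Paasche component (current-period weights):
ΣP(Year 1)Q(Year 1) = 343×3 + 1775×8 + 3414×11 = 1029 + 14200 + 37554 = 52783
ΣP(Year 0)Q(Year 1) = 296×3 + 2477×8 + 2516×11 = 888 + 19816 + 27676 = 48380
P = 52783 / 48380 × 100 = 109.1009
Fisher = √(L × P) = √(113.3891 × 109.1009) = 111.2243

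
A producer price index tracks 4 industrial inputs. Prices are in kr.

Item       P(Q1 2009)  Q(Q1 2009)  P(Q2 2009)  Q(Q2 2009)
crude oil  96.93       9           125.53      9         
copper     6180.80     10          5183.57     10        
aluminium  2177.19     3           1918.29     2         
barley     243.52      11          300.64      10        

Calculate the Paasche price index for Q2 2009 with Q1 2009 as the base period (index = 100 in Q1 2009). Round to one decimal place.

Paasche price index uses current-period quantities as weights.
ΣP(Q2 2009)·Q(Q2 2009) = 125.53×9 + 5183.57×10 + 1918.29×2 + 300.64×10 = 1129.77 + 51835.7 + 3836.58 + 3006.4 = 59808.45
ΣP(Q1 2009)·Q(Q2 2009) = 96.93×9 + 6180.80×10 + 2177.19×2 + 243.52×10 = 872.37 + 61808 + 4354.38 + 2435.2 = 69469.95
Index = 59808.45 / 69469.95 × 100 = 86.0925

86.1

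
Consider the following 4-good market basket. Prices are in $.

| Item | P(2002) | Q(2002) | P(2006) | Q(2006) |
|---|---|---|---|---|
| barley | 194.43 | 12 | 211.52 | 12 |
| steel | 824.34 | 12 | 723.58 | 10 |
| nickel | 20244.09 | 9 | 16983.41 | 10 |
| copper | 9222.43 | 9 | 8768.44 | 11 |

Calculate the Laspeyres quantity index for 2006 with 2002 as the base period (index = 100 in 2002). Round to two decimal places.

113.35

Laspeyres quantity index uses base-period prices as weights.
ΣP(2002)·Q(2006) = 194.43×12 + 824.34×10 + 20244.09×10 + 9222.43×11 = 2333.16 + 8243.4 + 202440.9 + 101446.73 = 314464.19
ΣP(2002)·Q(2002) = 194.43×12 + 824.34×12 + 20244.09×9 + 9222.43×9 = 2333.16 + 9892.08 + 182196.81 + 83001.87 = 277423.92
Index = 314464.19 / 277423.92 × 100 = 113.3515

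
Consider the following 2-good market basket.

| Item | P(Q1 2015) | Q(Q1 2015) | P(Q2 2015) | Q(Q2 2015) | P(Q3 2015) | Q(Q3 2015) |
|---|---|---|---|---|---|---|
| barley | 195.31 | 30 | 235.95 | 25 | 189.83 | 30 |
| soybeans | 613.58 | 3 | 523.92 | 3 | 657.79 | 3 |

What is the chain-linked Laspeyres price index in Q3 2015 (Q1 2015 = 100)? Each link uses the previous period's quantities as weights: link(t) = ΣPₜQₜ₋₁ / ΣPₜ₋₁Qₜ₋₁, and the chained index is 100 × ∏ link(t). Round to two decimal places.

Link Q1 2015→Q2 2015:
ΣP(Q2 2015)Q(Q1 2015) = 235.95×30 + 523.92×3 = 7078.5 + 1571.76 = 8650.26
ΣP(Q1 2015)Q(Q1 2015) = 195.31×30 + 613.58×3 = 5859.3 + 1840.74 = 7700.04
link = 8650.26/7700.04 = 1.123405
Link Q2 2015→Q3 2015:
ΣP(Q3 2015)Q(Q2 2015) = 189.83×25 + 657.79×3 = 4745.75 + 1973.37 = 6719.12
ΣP(Q2 2015)Q(Q2 2015) = 235.95×25 + 523.92×3 = 5898.75 + 1571.76 = 7470.51
link = 6719.12/7470.51 = 0.899419
Chained index = 100 × 1.123405 × 0.899419 = 101.0412

101.04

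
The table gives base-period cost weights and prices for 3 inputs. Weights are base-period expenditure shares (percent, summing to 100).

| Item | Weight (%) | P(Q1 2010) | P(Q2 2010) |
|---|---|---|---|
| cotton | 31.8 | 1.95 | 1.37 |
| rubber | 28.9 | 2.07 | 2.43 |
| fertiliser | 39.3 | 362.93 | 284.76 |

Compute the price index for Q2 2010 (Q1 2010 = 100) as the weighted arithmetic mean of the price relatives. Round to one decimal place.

cotton: 31.8 × (1.37/1.95) = 31.8 × 0.702564 = 22.3415
rubber: 28.9 × (2.43/2.07) = 28.9 × 1.173913 = 33.9261
fertiliser: 39.3 × (284.76/362.93) = 39.3 × 0.784614 = 30.8353
Index = Σ wᵢ·(p₁ᵢ/p₀ᵢ) = 22.3415 + 33.9261 + 30.8353 = 87.1030

87.1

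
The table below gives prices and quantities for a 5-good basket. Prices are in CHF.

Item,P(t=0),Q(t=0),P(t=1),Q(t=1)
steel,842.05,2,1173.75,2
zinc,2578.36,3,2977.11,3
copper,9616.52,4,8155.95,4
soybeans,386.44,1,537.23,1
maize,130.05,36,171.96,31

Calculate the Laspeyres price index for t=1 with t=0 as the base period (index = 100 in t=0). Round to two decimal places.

Laspeyres price index uses base-period quantities as weights.
ΣP(t=1)·Q(t=0) = 1173.75×2 + 2977.11×3 + 8155.95×4 + 537.23×1 + 171.96×36 = 2347.5 + 8931.33 + 32623.8 + 537.23 + 6190.56 = 50630.42
ΣP(t=0)·Q(t=0) = 842.05×2 + 2578.36×3 + 9616.52×4 + 386.44×1 + 130.05×36 = 1684.1 + 7735.08 + 38466.08 + 386.44 + 4681.8 = 52953.5
Index = 50630.42 / 52953.5 × 100 = 95.6130

95.61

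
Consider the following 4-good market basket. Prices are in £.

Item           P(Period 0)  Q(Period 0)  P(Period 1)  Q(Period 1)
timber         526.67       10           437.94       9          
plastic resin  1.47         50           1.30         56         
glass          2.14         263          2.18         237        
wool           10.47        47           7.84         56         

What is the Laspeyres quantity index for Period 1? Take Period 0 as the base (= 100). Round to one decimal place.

Laspeyres quantity index uses base-period prices as weights.
ΣP(Period 0)·Q(Period 1) = 526.67×9 + 1.47×56 + 2.14×237 + 10.47×56 = 4740.03 + 82.32 + 507.18 + 586.32 = 5915.85
ΣP(Period 0)·Q(Period 0) = 526.67×10 + 1.47×50 + 2.14×263 + 10.47×47 = 5266.7 + 73.5 + 562.82 + 492.09 = 6395.11
Index = 5915.85 / 6395.11 × 100 = 92.5058

92.5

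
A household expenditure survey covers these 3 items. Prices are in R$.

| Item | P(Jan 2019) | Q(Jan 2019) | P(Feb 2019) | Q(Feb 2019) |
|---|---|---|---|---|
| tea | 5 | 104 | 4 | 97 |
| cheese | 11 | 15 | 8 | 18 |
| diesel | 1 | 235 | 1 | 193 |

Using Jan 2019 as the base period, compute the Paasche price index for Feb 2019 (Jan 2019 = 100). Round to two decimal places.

Paasche price index uses current-period quantities as weights.
ΣP(Feb 2019)·Q(Feb 2019) = 4×97 + 8×18 + 1×193 = 388 + 144 + 193 = 725
ΣP(Jan 2019)·Q(Feb 2019) = 5×97 + 11×18 + 1×193 = 485 + 198 + 193 = 876
Index = 725 / 876 × 100 = 82.7626

82.76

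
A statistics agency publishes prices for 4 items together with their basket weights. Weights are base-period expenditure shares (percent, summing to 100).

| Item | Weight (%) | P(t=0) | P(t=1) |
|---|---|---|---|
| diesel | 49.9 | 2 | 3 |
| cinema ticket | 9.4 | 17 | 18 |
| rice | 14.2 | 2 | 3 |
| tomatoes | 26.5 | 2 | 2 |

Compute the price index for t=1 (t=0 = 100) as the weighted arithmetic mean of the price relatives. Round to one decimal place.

132.6

diesel: 49.9 × (3/2) = 49.9 × 1.500000 = 74.8500
cinema ticket: 9.4 × (18/17) = 9.4 × 1.058824 = 9.9529
rice: 14.2 × (3/2) = 14.2 × 1.500000 = 21.3000
tomatoes: 26.5 × (2/2) = 26.5 × 1.000000 = 26.5000
Index = Σ wᵢ·(p₁ᵢ/p₀ᵢ) = 74.8500 + 9.9529 + 21.3000 + 26.5000 = 132.6029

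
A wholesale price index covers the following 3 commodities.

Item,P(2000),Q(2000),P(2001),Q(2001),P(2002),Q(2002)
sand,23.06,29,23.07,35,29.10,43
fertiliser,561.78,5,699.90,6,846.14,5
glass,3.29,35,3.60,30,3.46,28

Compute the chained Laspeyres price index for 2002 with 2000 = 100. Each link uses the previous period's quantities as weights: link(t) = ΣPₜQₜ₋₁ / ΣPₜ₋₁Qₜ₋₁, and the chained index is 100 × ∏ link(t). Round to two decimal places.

Link 2000→2001:
ΣP(2001)Q(2000) = 23.07×29 + 699.90×5 + 3.60×35 = 669.03 + 3499.5 + 126 = 4294.53
ΣP(2000)Q(2000) = 23.06×29 + 561.78×5 + 3.29×35 = 668.74 + 2808.9 + 115.15 = 3592.79
link = 4294.53/3592.79 = 1.195319
Link 2001→2002:
ΣP(2002)Q(2001) = 29.10×35 + 846.14×6 + 3.46×30 = 1018.5 + 5076.84 + 103.8 = 6199.14
ΣP(2001)Q(2001) = 23.07×35 + 699.90×6 + 3.60×30 = 807.45 + 4199.4 + 108 = 5114.85
link = 6199.14/5114.85 = 1.211989
Chained index = 100 × 1.195319 × 1.211989 = 144.8713

144.87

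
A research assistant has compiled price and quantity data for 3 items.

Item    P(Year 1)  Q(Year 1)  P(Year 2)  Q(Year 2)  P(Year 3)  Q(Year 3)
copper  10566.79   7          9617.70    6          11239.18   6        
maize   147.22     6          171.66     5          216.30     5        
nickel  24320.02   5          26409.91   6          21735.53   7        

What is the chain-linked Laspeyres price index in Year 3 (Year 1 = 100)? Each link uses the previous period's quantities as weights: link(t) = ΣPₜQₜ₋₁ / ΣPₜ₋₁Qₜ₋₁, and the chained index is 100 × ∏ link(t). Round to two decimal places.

93.51

Link Year 1→Year 2:
ΣP(Year 2)Q(Year 1) = 9617.70×7 + 171.66×6 + 26409.91×5 = 67323.9 + 1029.96 + 132049.55 = 200403.41
ΣP(Year 1)Q(Year 1) = 10566.79×7 + 147.22×6 + 24320.02×5 = 73967.53 + 883.32 + 121600.1 = 196450.95
link = 200403.41/196450.95 = 1.020119
Link Year 2→Year 3:
ΣP(Year 3)Q(Year 2) = 11239.18×6 + 216.30×5 + 21735.53×6 = 67435.08 + 1081.5 + 130413.18 = 198929.76
ΣP(Year 2)Q(Year 2) = 9617.70×6 + 171.66×5 + 26409.91×6 = 57706.2 + 858.3 + 158459.46 = 217023.96
link = 198929.76/217023.96 = 0.916626
Chained index = 100 × 1.020119 × 0.916626 = 93.5068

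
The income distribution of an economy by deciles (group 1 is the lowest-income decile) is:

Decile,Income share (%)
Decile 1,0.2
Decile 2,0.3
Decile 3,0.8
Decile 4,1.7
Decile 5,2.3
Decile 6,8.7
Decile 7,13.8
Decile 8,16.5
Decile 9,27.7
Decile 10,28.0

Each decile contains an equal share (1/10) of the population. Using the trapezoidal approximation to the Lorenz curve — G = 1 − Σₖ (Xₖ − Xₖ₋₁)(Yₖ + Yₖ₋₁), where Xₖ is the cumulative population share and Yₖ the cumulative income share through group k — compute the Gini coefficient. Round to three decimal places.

0.563

Cumulative income shares Yₖ: 0.0020, 0.0050, 0.0130, 0.0300, 0.0530, 0.1400, 0.2780, 0.4430, 0.7200, 1.0000
Σ (Xₖ−Xₖ₋₁)(Yₖ+Yₖ₋₁) = (1/10)(0.0020+0.0000) + (1/10)(0.0050+0.0020) + (1/10)(0.0130+0.0050) + (1/10)(0.0300+0.0130) + (1/10)(0.0530+0.0300) + (1/10)(0.1400+0.0530) + (1/10)(0.2780+0.1400) + (1/10)(0.4430+0.2780) + (1/10)(0.7200+0.4430) + (1/10)(1.0000+0.7200)
  = 0.0002 + 0.0007 + 0.0018 + 0.0043 + 0.0083 + 0.0193 + 0.0418 + 0.0721 + 0.1163 + 0.1720 = 0.4368
G = 1 − 0.4368 = 0.5632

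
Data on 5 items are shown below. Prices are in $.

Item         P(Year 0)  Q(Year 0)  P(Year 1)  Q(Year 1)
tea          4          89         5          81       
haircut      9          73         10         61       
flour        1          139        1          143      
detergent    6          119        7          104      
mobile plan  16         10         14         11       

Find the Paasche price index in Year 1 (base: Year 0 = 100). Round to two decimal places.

Paasche price index uses current-period quantities as weights.
ΣP(Year 1)·Q(Year 1) = 5×81 + 10×61 + 1×143 + 7×104 + 14×11 = 405 + 610 + 143 + 728 + 154 = 2040
ΣP(Year 0)·Q(Year 1) = 4×81 + 9×61 + 1×143 + 6×104 + 16×11 = 324 + 549 + 143 + 624 + 176 = 1816
Index = 2040 / 1816 × 100 = 112.3348

112.33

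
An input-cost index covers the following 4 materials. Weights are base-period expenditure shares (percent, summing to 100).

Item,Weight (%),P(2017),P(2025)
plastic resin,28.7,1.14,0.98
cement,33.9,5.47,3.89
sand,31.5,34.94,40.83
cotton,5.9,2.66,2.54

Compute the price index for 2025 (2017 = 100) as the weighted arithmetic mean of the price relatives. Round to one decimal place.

91.2

plastic resin: 28.7 × (0.98/1.14) = 28.7 × 0.859649 = 24.6719
cement: 33.9 × (3.89/5.47) = 33.9 × 0.711152 = 24.1080
sand: 31.5 × (40.83/34.94) = 31.5 × 1.168575 = 36.8101
cotton: 5.9 × (2.54/2.66) = 5.9 × 0.954887 = 5.6338
Index = Σ wᵢ·(p₁ᵢ/p₀ᵢ) = 24.6719 + 24.1080 + 36.8101 + 5.6338 = 91.2239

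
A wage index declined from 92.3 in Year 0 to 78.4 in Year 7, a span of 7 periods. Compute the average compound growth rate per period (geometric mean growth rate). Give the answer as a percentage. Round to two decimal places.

Growth factor = (78.4/92.3)^(1/7) = (0.849404)^(1/7) = 0.976953
Growth rate = 0.976953 − 1 = -0.023047 = -2.3047%

-2.30%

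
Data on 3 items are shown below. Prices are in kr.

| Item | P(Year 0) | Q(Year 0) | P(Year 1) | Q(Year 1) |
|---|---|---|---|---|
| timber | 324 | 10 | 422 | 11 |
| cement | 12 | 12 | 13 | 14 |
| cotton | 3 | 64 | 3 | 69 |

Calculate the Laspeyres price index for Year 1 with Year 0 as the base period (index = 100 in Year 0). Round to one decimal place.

Laspeyres price index uses base-period quantities as weights.
ΣP(Year 1)·Q(Year 0) = 422×10 + 13×12 + 3×64 = 4220 + 156 + 192 = 4568
ΣP(Year 0)·Q(Year 0) = 324×10 + 12×12 + 3×64 = 3240 + 144 + 192 = 3576
Index = 4568 / 3576 × 100 = 127.7405

127.7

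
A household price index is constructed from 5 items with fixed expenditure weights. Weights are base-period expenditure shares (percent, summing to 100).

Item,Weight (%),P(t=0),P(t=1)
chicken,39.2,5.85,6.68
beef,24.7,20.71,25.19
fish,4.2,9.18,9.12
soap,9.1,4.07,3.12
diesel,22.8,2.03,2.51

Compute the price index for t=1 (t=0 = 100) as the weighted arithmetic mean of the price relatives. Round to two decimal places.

114.14

chicken: 39.2 × (6.68/5.85) = 39.2 × 1.141880 = 44.7617
beef: 24.7 × (25.19/20.71) = 24.7 × 1.216321 = 30.0431
fish: 4.2 × (9.12/9.18) = 4.2 × 0.993464 = 4.1725
soap: 9.1 × (3.12/4.07) = 9.1 × 0.766585 = 6.9759
diesel: 22.8 × (2.51/2.03) = 22.8 × 1.236453 = 28.1911
Index = Σ wᵢ·(p₁ᵢ/p₀ᵢ) = 44.7617 + 30.0431 + 4.1725 + 6.9759 + 28.1911 = 114.1444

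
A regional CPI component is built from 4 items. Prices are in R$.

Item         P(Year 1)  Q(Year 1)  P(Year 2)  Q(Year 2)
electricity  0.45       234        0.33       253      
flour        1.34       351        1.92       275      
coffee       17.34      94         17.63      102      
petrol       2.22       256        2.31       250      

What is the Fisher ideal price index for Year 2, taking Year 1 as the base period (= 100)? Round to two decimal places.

Laspeyres component (base-period weights):
ΣP(Year 2)Q(Year 1) = 0.33×234 + 1.92×351 + 17.63×94 + 2.31×256 = 77.22 + 673.92 + 1657.22 + 591.36 = 2999.72
ΣP(Year 1)Q(Year 1) = 0.45×234 + 1.34×351 + 17.34×94 + 2.22×256 = 105.3 + 470.34 + 1629.96 + 568.32 = 2773.92
L = 2999.72 / 2773.92 × 100 = 108.1401
Paasche component (current-period weights):
ΣP(Year 2)Q(Year 2) = 0.33×253 + 1.92×275 + 17.63×102 + 2.31×250 = 83.49 + 528 + 1798.26 + 577.5 = 2987.25
ΣP(Year 1)Q(Year 2) = 0.45×253 + 1.34×275 + 17.34×102 + 2.22×250 = 113.85 + 368.5 + 1768.68 + 555 = 2806.03
P = 2987.25 / 2806.03 × 100 = 106.4582
Fisher = √(L × P) = √(108.1401 × 106.4582) = 107.2959

107.30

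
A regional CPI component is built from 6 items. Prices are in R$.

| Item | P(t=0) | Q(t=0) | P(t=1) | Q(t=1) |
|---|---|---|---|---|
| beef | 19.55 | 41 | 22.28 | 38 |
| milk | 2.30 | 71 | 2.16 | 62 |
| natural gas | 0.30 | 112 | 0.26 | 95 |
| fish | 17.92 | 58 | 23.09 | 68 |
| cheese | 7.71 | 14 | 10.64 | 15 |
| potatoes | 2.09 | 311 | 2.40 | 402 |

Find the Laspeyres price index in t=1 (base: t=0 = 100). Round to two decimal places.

119.13

Laspeyres price index uses base-period quantities as weights.
ΣP(t=1)·Q(t=0) = 22.28×41 + 2.16×71 + 0.26×112 + 23.09×58 + 10.64×14 + 2.40×311 = 913.48 + 153.36 + 29.12 + 1339.22 + 148.96 + 746.4 = 3330.54
ΣP(t=0)·Q(t=0) = 19.55×41 + 2.30×71 + 0.30×112 + 17.92×58 + 7.71×14 + 2.09×311 = 801.55 + 163.3 + 33.6 + 1039.36 + 107.94 + 649.99 = 2795.74
Index = 3330.54 / 2795.74 × 100 = 119.1291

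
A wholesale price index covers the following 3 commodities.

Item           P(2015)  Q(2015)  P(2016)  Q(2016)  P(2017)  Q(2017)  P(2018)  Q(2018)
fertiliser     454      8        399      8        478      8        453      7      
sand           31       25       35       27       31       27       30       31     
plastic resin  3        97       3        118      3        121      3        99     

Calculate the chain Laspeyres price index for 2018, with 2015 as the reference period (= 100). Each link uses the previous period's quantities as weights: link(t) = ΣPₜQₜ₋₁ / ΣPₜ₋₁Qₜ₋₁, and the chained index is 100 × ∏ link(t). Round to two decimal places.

Link 2015→2016:
ΣP(2016)Q(2015) = 399×8 + 35×25 + 3×97 = 3192 + 875 + 291 = 4358
ΣP(2015)Q(2015) = 454×8 + 31×25 + 3×97 = 3632 + 775 + 291 = 4698
link = 4358/4698 = 0.927629
Link 2016→2017:
ΣP(2017)Q(2016) = 478×8 + 31×27 + 3×118 = 3824 + 837 + 354 = 5015
ΣP(2016)Q(2016) = 399×8 + 35×27 + 3×118 = 3192 + 945 + 354 = 4491
link = 5015/4491 = 1.116678
Link 2017→2018:
ΣP(2018)Q(2017) = 453×8 + 30×27 + 3×121 = 3624 + 810 + 363 = 4797
ΣP(2017)Q(2017) = 478×8 + 31×27 + 3×121 = 3824 + 837 + 363 = 5024
link = 4797/5024 = 0.954817
Chained index = 100 × 0.927629 × 1.116678 × 0.954817 = 98.9059

98.91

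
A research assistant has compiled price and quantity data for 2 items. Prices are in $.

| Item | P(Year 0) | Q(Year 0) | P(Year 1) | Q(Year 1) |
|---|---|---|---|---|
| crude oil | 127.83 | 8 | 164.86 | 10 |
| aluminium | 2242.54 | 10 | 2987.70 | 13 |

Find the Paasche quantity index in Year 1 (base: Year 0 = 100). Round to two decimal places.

129.79

Paasche quantity index uses current-period prices as weights.
ΣP(Year 1)·Q(Year 1) = 164.86×10 + 2987.70×13 = 1648.6 + 38840.1 = 40488.7
ΣP(Year 1)·Q(Year 0) = 164.86×8 + 2987.70×10 = 1318.88 + 29877 = 31195.88
Index = 40488.7 / 31195.88 × 100 = 129.7886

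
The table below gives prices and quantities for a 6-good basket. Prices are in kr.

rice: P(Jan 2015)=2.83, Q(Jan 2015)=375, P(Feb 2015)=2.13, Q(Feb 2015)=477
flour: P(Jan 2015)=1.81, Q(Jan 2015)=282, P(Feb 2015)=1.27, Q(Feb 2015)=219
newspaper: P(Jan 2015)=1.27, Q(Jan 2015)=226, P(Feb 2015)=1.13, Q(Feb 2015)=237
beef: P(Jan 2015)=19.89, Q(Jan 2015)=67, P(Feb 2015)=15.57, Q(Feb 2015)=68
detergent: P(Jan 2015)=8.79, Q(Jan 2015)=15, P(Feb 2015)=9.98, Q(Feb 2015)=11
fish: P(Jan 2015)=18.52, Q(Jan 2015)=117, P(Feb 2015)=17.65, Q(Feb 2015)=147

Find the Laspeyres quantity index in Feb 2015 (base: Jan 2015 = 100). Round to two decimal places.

113.28

Laspeyres quantity index uses base-period prices as weights.
ΣP(Jan 2015)·Q(Feb 2015) = 2.83×477 + 1.81×219 + 1.27×237 + 19.89×68 + 8.79×11 + 18.52×147 = 1349.91 + 396.39 + 300.99 + 1352.52 + 96.69 + 2722.44 = 6218.94
ΣP(Jan 2015)·Q(Jan 2015) = 2.83×375 + 1.81×282 + 1.27×226 + 19.89×67 + 8.79×15 + 18.52×117 = 1061.25 + 510.42 + 287.02 + 1332.63 + 131.85 + 2166.84 = 5490.01
Index = 6218.94 / 5490.01 × 100 = 113.2774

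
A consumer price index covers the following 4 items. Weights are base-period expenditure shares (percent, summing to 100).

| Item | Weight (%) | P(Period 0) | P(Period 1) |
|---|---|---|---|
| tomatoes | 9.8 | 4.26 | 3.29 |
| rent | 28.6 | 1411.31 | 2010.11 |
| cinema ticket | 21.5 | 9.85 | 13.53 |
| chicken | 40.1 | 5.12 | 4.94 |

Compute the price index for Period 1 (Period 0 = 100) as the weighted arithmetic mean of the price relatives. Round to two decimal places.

116.53

tomatoes: 9.8 × (3.29/4.26) = 9.8 × 0.772300 = 7.5685
rent: 28.6 × (2010.11/1411.31) = 28.6 × 1.424287 = 40.7346
cinema ticket: 21.5 × (13.53/9.85) = 21.5 × 1.373604 = 29.5325
chicken: 40.1 × (4.94/5.12) = 40.1 × 0.964844 = 38.6902
Index = Σ wᵢ·(p₁ᵢ/p₀ᵢ) = 7.5685 + 40.7346 + 29.5325 + 38.6902 = 116.5259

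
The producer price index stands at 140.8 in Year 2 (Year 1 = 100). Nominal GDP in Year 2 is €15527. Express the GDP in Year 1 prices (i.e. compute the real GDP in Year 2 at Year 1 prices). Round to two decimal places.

11027.70

Real = Nominal ÷ (Index/100) = 15527 ÷ (140.8/100)
     = 15527 ÷ 1.408 = 11027.6989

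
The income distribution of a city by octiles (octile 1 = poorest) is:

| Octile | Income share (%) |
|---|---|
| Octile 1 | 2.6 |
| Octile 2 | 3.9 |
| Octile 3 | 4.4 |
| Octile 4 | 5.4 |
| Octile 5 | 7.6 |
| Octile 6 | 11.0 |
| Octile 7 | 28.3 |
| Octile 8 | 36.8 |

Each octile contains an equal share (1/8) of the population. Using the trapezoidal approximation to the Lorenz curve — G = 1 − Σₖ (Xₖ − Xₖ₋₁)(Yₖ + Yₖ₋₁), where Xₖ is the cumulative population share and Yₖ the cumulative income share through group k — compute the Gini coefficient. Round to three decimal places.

0.479

Cumulative income shares Yₖ: 0.0260, 0.0650, 0.1090, 0.1630, 0.2390, 0.3490, 0.6320, 1.0000
Σ (Xₖ−Xₖ₋₁)(Yₖ+Yₖ₋₁) = (1/8)(0.0260+0.0000) + (1/8)(0.0650+0.0260) + (1/8)(0.1090+0.0650) + (1/8)(0.1630+0.1090) + (1/8)(0.2390+0.1630) + (1/8)(0.3490+0.2390) + (1/8)(0.6320+0.3490) + (1/8)(1.0000+0.6320)
  = 0.0033 + 0.0114 + 0.0218 + 0.0340 + 0.0503 + 0.0735 + 0.1226 + 0.2040 = 0.5208
G = 1 − 0.5208 = 0.4792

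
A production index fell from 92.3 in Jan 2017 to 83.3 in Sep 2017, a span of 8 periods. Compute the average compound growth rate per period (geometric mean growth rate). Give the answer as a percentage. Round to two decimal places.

Growth factor = (83.3/92.3)^(1/8) = (0.902492)^(1/8) = 0.987257
Growth rate = 0.987257 − 1 = -0.012743 = -1.2743%

-1.27%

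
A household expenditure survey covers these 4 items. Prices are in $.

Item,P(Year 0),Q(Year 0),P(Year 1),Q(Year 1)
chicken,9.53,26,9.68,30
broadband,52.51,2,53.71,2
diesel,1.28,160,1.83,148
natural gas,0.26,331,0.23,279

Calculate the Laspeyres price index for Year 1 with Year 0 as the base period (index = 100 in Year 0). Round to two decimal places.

113.11

Laspeyres price index uses base-period quantities as weights.
ΣP(Year 1)·Q(Year 0) = 9.68×26 + 53.71×2 + 1.83×160 + 0.23×331 = 251.68 + 107.42 + 292.8 + 76.13 = 728.03
ΣP(Year 0)·Q(Year 0) = 9.53×26 + 52.51×2 + 1.28×160 + 0.26×331 = 247.78 + 105.02 + 204.8 + 86.06 = 643.66
Index = 728.03 / 643.66 × 100 = 113.1079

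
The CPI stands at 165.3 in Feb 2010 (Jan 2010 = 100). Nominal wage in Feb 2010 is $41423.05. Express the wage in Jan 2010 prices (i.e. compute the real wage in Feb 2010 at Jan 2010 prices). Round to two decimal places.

Real = Nominal ÷ (Index/100) = 41423.05 ÷ (165.3/100)
     = 41423.05 ÷ 1.653 = 25059.3164

25059.32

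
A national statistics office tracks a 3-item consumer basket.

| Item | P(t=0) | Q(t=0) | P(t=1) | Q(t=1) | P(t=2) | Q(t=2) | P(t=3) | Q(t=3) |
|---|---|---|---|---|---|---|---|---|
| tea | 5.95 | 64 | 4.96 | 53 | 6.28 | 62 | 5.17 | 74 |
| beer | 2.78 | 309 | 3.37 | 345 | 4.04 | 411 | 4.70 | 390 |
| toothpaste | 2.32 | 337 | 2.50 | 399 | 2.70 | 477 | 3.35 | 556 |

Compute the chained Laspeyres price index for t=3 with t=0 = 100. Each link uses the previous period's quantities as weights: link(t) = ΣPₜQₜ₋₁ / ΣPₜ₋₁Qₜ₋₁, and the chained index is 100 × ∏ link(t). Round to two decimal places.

Link t=0→t=1:
ΣP(t=1)Q(t=0) = 4.96×64 + 3.37×309 + 2.50×337 = 317.44 + 1041.33 + 842.5 = 2201.27
ΣP(t=0)Q(t=0) = 5.95×64 + 2.78×309 + 2.32×337 = 380.8 + 859.02 + 781.84 = 2021.66
link = 2201.27/2021.66 = 1.088843
Link t=1→t=2:
ΣP(t=2)Q(t=1) = 6.28×53 + 4.04×345 + 2.70×399 = 332.84 + 1393.8 + 1077.3 = 2803.94
ΣP(t=1)Q(t=1) = 4.96×53 + 3.37×345 + 2.50×399 = 262.88 + 1162.65 + 997.5 = 2423.03
link = 2803.94/2423.03 = 1.157204
Link t=2→t=3:
ΣP(t=3)Q(t=2) = 5.17×62 + 4.70×411 + 3.35×477 = 320.54 + 1931.7 + 1597.95 = 3850.19
ΣP(t=2)Q(t=2) = 6.28×62 + 4.04×411 + 2.70×477 = 389.36 + 1660.44 + 1287.9 = 3337.7
link = 3850.19/3337.7 = 1.153546
Chained index = 100 × 1.088843 × 1.157204 × 1.153546 = 145.3483

145.35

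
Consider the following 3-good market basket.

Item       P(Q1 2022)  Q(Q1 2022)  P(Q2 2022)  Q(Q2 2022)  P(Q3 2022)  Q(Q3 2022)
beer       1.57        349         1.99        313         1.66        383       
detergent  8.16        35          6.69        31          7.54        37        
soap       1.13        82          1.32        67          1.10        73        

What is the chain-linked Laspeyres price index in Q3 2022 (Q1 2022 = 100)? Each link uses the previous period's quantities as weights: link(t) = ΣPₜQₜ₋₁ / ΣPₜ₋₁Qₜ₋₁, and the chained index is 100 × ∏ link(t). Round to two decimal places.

Link Q1 2022→Q2 2022:
ΣP(Q2 2022)Q(Q1 2022) = 1.99×349 + 6.69×35 + 1.32×82 = 694.51 + 234.15 + 108.24 = 1036.9
ΣP(Q1 2022)Q(Q1 2022) = 1.57×349 + 8.16×35 + 1.13×82 = 547.93 + 285.6 + 92.66 = 926.19
link = 1036.9/926.19 = 1.119533
Link Q2 2022→Q3 2022:
ΣP(Q3 2022)Q(Q2 2022) = 1.66×313 + 7.54×31 + 1.10×67 = 519.58 + 233.74 + 73.7 = 827.02
ΣP(Q2 2022)Q(Q2 2022) = 1.99×313 + 6.69×31 + 1.32×67 = 622.87 + 207.39 + 88.44 = 918.7
link = 827.02/918.7 = 0.900207
Chained index = 100 × 1.119533 × 0.900207 = 100.7811

100.78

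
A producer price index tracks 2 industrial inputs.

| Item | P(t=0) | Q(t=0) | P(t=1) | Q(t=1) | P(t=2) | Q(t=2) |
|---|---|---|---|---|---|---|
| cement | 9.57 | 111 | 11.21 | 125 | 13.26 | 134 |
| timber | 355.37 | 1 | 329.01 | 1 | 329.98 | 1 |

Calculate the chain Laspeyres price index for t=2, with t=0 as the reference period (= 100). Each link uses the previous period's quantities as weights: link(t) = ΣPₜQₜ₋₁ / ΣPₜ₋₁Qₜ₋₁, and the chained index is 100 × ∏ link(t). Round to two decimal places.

127.48

Link t=0→t=1:
ΣP(t=1)Q(t=0) = 11.21×111 + 329.01×1 = 1244.31 + 329.01 = 1573.32
ΣP(t=0)Q(t=0) = 9.57×111 + 355.37×1 = 1062.27 + 355.37 = 1417.64
link = 1573.32/1417.64 = 1.109816
Link t=1→t=2:
ΣP(t=2)Q(t=1) = 13.26×125 + 329.98×1 = 1657.5 + 329.98 = 1987.48
ΣP(t=1)Q(t=1) = 11.21×125 + 329.01×1 = 1401.25 + 329.01 = 1730.26
link = 1987.48/1730.26 = 1.148660
Chained index = 100 × 1.109816 × 1.148660 = 127.4801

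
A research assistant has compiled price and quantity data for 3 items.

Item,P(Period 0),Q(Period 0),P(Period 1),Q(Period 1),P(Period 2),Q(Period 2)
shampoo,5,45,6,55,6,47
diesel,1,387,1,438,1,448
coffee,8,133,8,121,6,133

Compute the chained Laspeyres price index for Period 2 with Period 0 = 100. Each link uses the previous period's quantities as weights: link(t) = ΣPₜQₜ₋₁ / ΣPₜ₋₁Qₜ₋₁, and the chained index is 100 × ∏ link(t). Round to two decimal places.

Link Period 0→Period 1:
ΣP(Period 1)Q(Period 0) = 6×45 + 1×387 + 8×133 = 270 + 387 + 1064 = 1721
ΣP(Period 0)Q(Period 0) = 5×45 + 1×387 + 8×133 = 225 + 387 + 1064 = 1676
link = 1721/1676 = 1.026850
Link Period 1→Period 2:
ΣP(Period 2)Q(Period 1) = 6×55 + 1×438 + 6×121 = 330 + 438 + 726 = 1494
ΣP(Period 1)Q(Period 1) = 6×55 + 1×438 + 8×121 = 330 + 438 + 968 = 1736
link = 1494/1736 = 0.860599
Chained index = 100 × 1.026850 × 0.860599 = 88.3706

88.37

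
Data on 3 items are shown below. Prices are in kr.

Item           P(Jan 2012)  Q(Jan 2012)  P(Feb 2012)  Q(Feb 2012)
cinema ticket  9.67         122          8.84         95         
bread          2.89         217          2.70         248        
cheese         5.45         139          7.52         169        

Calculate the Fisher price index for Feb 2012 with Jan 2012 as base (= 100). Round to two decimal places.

107.20

Laspeyres component (base-period weights):
ΣP(Feb 2012)Q(Jan 2012) = 8.84×122 + 2.70×217 + 7.52×139 = 1078.48 + 585.9 + 1045.28 = 2709.66
ΣP(Jan 2012)Q(Jan 2012) = 9.67×122 + 2.89×217 + 5.45×139 = 1179.74 + 627.13 + 757.55 = 2564.42
L = 2709.66 / 2564.42 × 100 = 105.6637
Paasche component (current-period weights):
ΣP(Feb 2012)Q(Feb 2012) = 8.84×95 + 2.70×248 + 7.52×169 = 839.8 + 669.6 + 1270.88 = 2780.28
ΣP(Jan 2012)Q(Feb 2012) = 9.67×95 + 2.89×248 + 5.45×169 = 918.65 + 716.72 + 921.05 = 2556.42
P = 2780.28 / 2556.42 × 100 = 108.7568
Fisher = √(L × P) = √(105.6637 × 108.7568) = 107.1991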